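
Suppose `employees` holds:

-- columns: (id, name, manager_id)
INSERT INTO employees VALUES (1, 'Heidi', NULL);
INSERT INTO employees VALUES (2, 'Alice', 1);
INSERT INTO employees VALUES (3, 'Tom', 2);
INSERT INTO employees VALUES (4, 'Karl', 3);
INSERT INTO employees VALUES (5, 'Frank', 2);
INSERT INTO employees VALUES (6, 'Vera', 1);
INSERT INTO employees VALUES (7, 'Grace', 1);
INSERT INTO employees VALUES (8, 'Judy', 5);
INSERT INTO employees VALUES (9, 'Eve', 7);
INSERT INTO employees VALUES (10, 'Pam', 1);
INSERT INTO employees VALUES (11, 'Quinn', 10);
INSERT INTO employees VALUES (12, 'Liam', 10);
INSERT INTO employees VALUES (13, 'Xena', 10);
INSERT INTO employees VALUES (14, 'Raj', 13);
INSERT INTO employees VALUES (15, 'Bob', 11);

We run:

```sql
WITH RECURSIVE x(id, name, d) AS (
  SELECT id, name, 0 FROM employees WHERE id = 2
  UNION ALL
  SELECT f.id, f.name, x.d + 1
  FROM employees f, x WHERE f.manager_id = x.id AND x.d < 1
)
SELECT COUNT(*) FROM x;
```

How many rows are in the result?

Base: id=2 (Alice) at d 0.
Iteration 1: rows with manager_id in {2} -> Tom (id 3, d 1), Frank (id 5, d 1).
Iteration 2: d < 1 fails for all current rows; recursion stops.
Total rows emitted: 3.

3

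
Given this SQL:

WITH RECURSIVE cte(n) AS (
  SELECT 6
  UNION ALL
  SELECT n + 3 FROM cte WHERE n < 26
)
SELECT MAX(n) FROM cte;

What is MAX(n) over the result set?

27

Base: n=6.
Iteration 1: 6 < 26 holds -> n = 6 + 3 = 9.
Iteration 2: 9 < 26 holds -> n = 9 + 3 = 12.
Iteration 3: 12 < 26 holds -> n = 12 + 3 = 15.
Iteration 4: 15 < 26 holds -> n = 15 + 3 = 18.
Iteration 5: 18 < 26 holds -> n = 18 + 3 = 21.
Iteration 6: 21 < 26 holds -> n = 21 + 3 = 24.
Iteration 7: 24 < 26 holds -> n = 24 + 3 = 27.
Iteration 8: 27 < 26 fails; recursion stops.
n values: 6, 9, 12, 15, 18, 21, 24, 27; the maximum is 27.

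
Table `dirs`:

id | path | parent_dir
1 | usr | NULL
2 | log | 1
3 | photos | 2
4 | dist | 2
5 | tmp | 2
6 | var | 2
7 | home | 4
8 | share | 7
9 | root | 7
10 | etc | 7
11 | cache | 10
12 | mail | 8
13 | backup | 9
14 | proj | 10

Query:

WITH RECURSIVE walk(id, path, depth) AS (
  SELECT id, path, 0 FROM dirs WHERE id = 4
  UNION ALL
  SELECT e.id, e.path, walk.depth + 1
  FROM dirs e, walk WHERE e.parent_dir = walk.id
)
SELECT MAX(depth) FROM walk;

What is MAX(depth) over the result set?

Base: id=4 (dist) at depth 0.
Iteration 1: rows with parent_dir in {4} -> home (id 7, depth 1).
Iteration 2: rows with parent_dir in {7} -> share (id 8, depth 2), root (id 9, depth 2), etc (id 10, depth 2).
Iteration 3: rows with parent_dir in {8,9,10} -> cache (id 11, depth 3), mail (id 12, depth 3), backup (id 13, depth 3), proj (id 14, depth 3).
Iteration 4: no rows with parent_dir in {11,12,13,14}; recursion stops.
depth values: 0, 1, 2, 2, 2, 3, 3, 3, 3; the maximum is 3.

3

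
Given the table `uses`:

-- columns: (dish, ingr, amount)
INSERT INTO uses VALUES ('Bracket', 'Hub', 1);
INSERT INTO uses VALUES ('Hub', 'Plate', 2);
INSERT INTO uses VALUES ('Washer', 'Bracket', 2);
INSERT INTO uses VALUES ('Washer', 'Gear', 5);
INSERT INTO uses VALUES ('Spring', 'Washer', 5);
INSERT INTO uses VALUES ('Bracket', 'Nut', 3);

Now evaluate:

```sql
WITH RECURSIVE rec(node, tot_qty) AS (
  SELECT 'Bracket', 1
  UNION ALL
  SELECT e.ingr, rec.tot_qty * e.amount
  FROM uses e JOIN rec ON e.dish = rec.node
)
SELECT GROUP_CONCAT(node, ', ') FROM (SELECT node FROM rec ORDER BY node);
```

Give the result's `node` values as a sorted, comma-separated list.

Base: (Bracket, tot_qty=1).
Iteration 1: components of {Bracket} -> Hub = 1*1 = 1, Nut = 1*3 = 3.
Iteration 2: components of {Hub,Nut} -> Plate = 1*2 = 2.
Iteration 3: no further components; recursion stops.

Bracket, Hub, Nut, Plate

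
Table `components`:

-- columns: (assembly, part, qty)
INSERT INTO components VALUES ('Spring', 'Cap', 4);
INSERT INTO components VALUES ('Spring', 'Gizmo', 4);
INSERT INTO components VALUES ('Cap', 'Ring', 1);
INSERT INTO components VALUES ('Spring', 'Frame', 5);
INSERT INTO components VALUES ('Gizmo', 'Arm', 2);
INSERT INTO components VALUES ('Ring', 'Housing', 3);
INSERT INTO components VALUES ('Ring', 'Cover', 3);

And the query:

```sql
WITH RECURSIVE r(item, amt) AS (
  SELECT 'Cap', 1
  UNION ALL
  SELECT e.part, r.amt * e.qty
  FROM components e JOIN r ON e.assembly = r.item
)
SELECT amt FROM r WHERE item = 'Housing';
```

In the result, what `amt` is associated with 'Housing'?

3

Base: (Cap, amt=1).
Iteration 1: components of {Cap} -> Ring = 1*1 = 1.
Iteration 2: components of {Ring} -> Cover = 1*3 = 3, Housing = 1*3 = 3.
Iteration 3: no further components; recursion stops.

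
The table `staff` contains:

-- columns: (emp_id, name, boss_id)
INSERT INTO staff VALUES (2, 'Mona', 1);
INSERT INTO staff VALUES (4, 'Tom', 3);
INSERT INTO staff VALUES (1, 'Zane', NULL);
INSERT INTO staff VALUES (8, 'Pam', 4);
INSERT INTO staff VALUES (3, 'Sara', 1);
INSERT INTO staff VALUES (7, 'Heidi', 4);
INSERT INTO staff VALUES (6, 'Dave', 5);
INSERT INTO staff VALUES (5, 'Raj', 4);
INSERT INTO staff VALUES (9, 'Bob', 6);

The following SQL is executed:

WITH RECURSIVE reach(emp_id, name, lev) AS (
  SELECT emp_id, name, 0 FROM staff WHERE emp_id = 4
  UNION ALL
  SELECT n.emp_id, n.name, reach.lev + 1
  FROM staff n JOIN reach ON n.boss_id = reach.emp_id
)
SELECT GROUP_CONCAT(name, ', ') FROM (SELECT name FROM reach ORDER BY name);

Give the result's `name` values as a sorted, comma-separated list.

Bob, Dave, Heidi, Pam, Raj, Tom

Base: emp_id=4 (Tom) at lev 0.
Iteration 1: rows with boss_id in {4} -> Raj (id 5, lev 1), Heidi (id 7, lev 1), Pam (id 8, lev 1).
Iteration 2: rows with boss_id in {5,7,8} -> Dave (id 6, lev 2).
Iteration 3: rows with boss_id in {6} -> Bob (id 9, lev 3).
Iteration 4: no rows with boss_id in {9}; recursion stops.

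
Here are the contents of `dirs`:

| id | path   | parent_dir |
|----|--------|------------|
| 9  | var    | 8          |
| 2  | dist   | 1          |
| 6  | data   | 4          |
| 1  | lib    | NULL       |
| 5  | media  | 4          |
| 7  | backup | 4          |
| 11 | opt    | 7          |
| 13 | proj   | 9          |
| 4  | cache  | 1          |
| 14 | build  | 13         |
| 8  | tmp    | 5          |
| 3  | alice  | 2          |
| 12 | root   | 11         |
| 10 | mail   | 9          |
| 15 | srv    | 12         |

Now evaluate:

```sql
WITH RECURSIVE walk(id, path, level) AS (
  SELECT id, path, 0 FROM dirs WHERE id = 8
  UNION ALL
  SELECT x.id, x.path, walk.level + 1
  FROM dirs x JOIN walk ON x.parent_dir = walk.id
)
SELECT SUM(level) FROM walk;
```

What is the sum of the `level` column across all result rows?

Base: id=8 (tmp) at level 0.
Iteration 1: rows with parent_dir in {8} -> var (id 9, level 1).
Iteration 2: rows with parent_dir in {9} -> mail (id 10, level 2), proj (id 13, level 2).
Iteration 3: rows with parent_dir in {10,13} -> build (id 14, level 3).
Iteration 4: no rows with parent_dir in {14}; recursion stops.
SUM(level) = 0 + 1 + 2 + 2 + 3 = 8.

8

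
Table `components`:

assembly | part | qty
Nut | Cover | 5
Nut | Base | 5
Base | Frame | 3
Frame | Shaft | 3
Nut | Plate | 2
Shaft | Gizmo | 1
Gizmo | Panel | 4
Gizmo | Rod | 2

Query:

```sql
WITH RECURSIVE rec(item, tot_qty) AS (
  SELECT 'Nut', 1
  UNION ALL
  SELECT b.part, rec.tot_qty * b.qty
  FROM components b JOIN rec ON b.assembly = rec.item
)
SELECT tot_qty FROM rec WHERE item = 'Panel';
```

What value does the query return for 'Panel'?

180

Base: (Nut, tot_qty=1).
Iteration 1: components of {Nut} -> Base = 1*5 = 5, Cover = 1*5 = 5, Plate = 1*2 = 2.
Iteration 2: components of {Base,Cover,Plate} -> Frame = 5*3 = 15.
Iteration 3: components of {Frame} -> Shaft = 15*3 = 45.
Iteration 4: components of {Shaft} -> Gizmo = 45*1 = 45.
Iteration 5: components of {Gizmo} -> Panel = 45*4 = 180, Rod = 45*2 = 90.
Iteration 6: no further components; recursion stops.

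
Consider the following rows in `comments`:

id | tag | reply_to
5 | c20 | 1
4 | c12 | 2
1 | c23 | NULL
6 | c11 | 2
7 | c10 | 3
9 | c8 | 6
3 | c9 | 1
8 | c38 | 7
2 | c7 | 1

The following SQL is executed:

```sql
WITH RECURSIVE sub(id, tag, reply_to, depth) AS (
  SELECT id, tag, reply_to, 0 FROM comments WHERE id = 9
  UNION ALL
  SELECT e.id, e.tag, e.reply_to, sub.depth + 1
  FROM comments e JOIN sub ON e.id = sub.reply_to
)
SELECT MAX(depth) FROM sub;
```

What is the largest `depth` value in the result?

3

Base: id=9 (c8), reply_to=6, depth 0.
Iteration 1: join on id=6 -> c11 (id 6, reply_to=2, depth 1).
Iteration 2: join on id=2 -> c7 (id 2, reply_to=1, depth 2).
Iteration 3: join on id=1 -> c23 (id 1, reply_to=NULL, depth 3).
Iteration 4: reply_to is NULL; no match; recursion stops.
depth values: 0, 1, 2, 3; the maximum is 3.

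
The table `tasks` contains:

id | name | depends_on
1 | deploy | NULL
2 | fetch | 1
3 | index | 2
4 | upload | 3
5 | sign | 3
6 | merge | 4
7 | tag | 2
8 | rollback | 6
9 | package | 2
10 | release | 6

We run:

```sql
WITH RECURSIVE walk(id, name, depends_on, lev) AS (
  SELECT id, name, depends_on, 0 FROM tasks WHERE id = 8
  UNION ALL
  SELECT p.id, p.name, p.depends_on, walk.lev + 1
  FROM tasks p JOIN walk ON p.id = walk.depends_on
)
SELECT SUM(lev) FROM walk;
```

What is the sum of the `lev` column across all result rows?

15

Base: id=8 (rollback), depends_on=6, lev 0.
Iteration 1: join on id=6 -> merge (id 6, depends_on=4, lev 1).
Iteration 2: join on id=4 -> upload (id 4, depends_on=3, lev 2).
Iteration 3: join on id=3 -> index (id 3, depends_on=2, lev 3).
Iteration 4: join on id=2 -> fetch (id 2, depends_on=1, lev 4).
Iteration 5: join on id=1 -> deploy (id 1, depends_on=NULL, lev 5).
Iteration 6: depends_on is NULL; no match; recursion stops.
SUM(lev) = 0 + 1 + 2 + 3 + 4 + 5 = 15.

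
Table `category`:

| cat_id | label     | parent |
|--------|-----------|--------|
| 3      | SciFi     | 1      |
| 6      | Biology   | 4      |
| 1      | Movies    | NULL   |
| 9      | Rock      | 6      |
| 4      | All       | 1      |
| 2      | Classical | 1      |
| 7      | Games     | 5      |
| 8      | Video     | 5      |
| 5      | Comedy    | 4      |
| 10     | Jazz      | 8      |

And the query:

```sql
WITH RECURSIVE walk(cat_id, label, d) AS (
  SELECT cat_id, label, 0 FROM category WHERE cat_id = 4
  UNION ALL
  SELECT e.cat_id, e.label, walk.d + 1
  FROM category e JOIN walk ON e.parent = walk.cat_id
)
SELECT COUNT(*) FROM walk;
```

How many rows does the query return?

7

Base: cat_id=4 (All) at d 0.
Iteration 1: rows with parent in {4} -> Comedy (id 5, d 1), Biology (id 6, d 1).
Iteration 2: rows with parent in {5,6} -> Games (id 7, d 2), Video (id 8, d 2), Rock (id 9, d 2).
Iteration 3: rows with parent in {7,8,9} -> Jazz (id 10, d 3).
Iteration 4: no rows with parent in {10}; recursion stops.
Total rows emitted: 7.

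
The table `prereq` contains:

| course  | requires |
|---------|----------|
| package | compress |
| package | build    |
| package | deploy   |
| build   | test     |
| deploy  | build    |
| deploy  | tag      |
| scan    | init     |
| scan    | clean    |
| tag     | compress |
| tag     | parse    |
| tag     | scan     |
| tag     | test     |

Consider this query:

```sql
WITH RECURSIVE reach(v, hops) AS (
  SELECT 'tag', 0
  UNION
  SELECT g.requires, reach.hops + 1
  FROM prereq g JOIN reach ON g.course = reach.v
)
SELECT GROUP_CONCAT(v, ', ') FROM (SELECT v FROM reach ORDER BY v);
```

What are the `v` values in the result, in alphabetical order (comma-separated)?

clean, compress, init, parse, scan, tag, test

Base: (tag, hops=0).
Iteration 1: edges from {tag} -> (compress, hops=1), (parse, hops=1), (scan, hops=1), (test, hops=1).
Iteration 2: edges from {compress,parse,scan,test} -> (clean, hops=2), (init, hops=2).
Iteration 3: no outgoing edges from {clean,init}; recursion stops.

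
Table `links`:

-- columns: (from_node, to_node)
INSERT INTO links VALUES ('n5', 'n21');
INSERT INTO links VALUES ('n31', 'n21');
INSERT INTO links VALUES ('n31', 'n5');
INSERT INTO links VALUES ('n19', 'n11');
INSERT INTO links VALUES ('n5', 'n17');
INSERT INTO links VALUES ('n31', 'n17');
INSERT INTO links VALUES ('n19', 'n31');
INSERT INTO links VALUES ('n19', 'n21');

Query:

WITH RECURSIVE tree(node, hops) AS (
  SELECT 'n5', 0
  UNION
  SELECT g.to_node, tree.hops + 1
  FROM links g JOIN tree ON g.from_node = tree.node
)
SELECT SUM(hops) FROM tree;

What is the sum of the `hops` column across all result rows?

2

Base: (n5, hops=0).
Iteration 1: edges from {n5} -> (n17, hops=1), (n21, hops=1).
Iteration 2: no outgoing edges from {n17,n21}; recursion stops.
SUM(hops) = 0 + 1 + 1 = 2.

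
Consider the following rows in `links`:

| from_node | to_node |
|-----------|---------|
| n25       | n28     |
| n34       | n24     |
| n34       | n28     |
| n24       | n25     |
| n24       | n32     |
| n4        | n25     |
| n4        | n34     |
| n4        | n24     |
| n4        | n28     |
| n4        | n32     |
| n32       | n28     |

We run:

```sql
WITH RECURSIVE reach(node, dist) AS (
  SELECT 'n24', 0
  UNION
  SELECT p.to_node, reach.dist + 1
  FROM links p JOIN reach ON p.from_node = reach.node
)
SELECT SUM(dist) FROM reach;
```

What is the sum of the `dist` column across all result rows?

Base: (n24, dist=0).
Iteration 1: edges from {n24} -> (n25, dist=1), (n32, dist=1).
Iteration 2: edges from {n25,n32} -> (n28, dist=2). [UNION drops 1 duplicate row(s)]
Iteration 3: no outgoing edges from {n28}; recursion stops.
SUM(dist) = 0 + 1 + 1 + 2 = 4.

4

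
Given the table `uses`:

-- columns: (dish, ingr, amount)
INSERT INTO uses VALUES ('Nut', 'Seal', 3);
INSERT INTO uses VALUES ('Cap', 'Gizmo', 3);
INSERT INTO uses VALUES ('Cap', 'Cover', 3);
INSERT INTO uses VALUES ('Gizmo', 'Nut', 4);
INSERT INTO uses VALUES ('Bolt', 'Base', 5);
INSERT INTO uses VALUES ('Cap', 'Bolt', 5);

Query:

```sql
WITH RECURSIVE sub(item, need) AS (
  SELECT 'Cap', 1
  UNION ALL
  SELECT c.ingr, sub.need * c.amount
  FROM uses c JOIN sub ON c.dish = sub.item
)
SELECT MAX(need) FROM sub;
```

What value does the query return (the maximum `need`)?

Base: (Cap, need=1).
Iteration 1: components of {Cap} -> Bolt = 1*5 = 5, Cover = 1*3 = 3, Gizmo = 1*3 = 3.
Iteration 2: components of {Bolt,Cover,Gizmo} -> Base = 5*5 = 25, Nut = 3*4 = 12.
Iteration 3: components of {Base,Nut} -> Seal = 12*3 = 36.
Iteration 4: no further components; recursion stops.
need values: 1, 5, 3, 3, 25, 12, 36; the maximum is 36.

36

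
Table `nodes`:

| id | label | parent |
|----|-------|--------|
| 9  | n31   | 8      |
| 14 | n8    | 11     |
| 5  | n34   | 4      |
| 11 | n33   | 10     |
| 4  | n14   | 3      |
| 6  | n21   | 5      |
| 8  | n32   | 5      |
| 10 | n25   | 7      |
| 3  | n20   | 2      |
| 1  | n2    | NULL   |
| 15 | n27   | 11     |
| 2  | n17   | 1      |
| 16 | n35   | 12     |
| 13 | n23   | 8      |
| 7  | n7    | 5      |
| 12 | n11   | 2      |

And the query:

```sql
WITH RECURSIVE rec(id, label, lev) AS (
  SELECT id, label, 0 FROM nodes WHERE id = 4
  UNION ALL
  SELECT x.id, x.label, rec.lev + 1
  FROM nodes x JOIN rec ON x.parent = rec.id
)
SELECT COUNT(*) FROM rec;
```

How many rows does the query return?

Base: id=4 (n14) at lev 0.
Iteration 1: rows with parent in {4} -> n34 (id 5, lev 1).
Iteration 2: rows with parent in {5} -> n21 (id 6, lev 2), n7 (id 7, lev 2), n32 (id 8, lev 2).
Iteration 3: rows with parent in {6,7,8} -> n31 (id 9, lev 3), n25 (id 10, lev 3), n23 (id 13, lev 3).
Iteration 4: rows with parent in {9,10,13} -> n33 (id 11, lev 4).
Iteration 5: rows with parent in {11} -> n8 (id 14, lev 5), n27 (id 15, lev 5).
Iteration 6: no rows with parent in {14,15}; recursion stops.
Total rows emitted: 11.

11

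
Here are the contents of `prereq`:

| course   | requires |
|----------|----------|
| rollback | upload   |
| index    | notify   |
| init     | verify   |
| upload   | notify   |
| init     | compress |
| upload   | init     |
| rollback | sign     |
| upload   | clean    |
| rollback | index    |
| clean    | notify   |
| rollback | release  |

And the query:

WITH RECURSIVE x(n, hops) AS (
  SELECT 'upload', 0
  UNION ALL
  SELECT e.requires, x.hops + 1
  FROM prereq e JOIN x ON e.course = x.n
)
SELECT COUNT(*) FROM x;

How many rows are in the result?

Base: (upload, hops=0).
Iteration 1: edges from {upload} -> (clean, hops=1), (init, hops=1), (notify, hops=1).
Iteration 2: edges from {clean,init,notify} -> (compress, hops=2), (notify, hops=2), (verify, hops=2).
Iteration 3: no outgoing edges from {compress,notify,verify}; recursion stops.
Total rows emitted: 7.

7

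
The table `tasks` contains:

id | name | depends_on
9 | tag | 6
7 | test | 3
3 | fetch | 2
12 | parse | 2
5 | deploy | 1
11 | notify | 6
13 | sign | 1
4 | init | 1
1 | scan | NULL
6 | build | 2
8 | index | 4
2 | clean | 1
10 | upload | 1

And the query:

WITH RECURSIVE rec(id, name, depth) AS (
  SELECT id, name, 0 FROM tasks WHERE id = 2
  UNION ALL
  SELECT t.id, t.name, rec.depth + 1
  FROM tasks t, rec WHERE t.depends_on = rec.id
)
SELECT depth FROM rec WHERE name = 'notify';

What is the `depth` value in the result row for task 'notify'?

Base: id=2 (clean) at depth 0.
Iteration 1: rows with depends_on in {2} -> fetch (id 3, depth 1), build (id 6, depth 1), parse (id 12, depth 1).
Iteration 2: rows with depends_on in {3,6,12} -> test (id 7, depth 2), tag (id 9, depth 2), notify (id 11, depth 2).
Iteration 3: no rows with depends_on in {7,9,11}; recursion stops.

2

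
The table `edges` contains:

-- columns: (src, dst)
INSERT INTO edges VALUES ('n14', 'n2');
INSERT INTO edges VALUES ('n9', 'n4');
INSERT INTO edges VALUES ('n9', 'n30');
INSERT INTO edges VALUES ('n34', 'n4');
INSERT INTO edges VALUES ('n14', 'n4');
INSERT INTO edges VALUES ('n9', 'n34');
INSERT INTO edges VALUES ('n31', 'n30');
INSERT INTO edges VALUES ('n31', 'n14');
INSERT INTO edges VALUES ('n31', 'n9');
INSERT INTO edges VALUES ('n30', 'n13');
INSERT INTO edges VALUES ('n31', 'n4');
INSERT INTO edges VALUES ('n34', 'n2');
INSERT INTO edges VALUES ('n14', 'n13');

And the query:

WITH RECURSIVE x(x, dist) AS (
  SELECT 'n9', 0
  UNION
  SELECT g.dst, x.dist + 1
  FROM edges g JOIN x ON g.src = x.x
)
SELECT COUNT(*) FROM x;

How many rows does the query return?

7

Base: (n9, dist=0).
Iteration 1: edges from {n9} -> (n30, dist=1), (n34, dist=1), (n4, dist=1).
Iteration 2: edges from {n30,n34,n4} -> (n13, dist=2), (n2, dist=2), (n4, dist=2).
Iteration 3: no outgoing edges from {n13,n2,n4}; recursion stops.
Total rows emitted: 7.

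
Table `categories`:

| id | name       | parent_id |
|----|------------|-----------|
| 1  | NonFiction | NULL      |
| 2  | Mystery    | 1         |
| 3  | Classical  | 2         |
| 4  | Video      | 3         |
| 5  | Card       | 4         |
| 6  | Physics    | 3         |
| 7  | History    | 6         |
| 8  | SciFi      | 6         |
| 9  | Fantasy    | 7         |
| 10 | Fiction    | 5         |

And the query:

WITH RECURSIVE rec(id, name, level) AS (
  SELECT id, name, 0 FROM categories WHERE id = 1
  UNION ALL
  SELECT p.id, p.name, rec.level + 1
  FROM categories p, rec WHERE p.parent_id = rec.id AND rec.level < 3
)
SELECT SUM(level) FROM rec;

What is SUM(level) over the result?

Base: id=1 (NonFiction) at level 0.
Iteration 1: rows with parent_id in {1} -> Mystery (id 2, level 1).
Iteration 2: rows with parent_id in {2} -> Classical (id 3, level 2).
Iteration 3: rows with parent_id in {3} -> Video (id 4, level 3), Physics (id 6, level 3).
Iteration 4: level < 3 fails for all current rows; recursion stops.
SUM(level) = 0 + 1 + 2 + 3 + 3 = 9.

9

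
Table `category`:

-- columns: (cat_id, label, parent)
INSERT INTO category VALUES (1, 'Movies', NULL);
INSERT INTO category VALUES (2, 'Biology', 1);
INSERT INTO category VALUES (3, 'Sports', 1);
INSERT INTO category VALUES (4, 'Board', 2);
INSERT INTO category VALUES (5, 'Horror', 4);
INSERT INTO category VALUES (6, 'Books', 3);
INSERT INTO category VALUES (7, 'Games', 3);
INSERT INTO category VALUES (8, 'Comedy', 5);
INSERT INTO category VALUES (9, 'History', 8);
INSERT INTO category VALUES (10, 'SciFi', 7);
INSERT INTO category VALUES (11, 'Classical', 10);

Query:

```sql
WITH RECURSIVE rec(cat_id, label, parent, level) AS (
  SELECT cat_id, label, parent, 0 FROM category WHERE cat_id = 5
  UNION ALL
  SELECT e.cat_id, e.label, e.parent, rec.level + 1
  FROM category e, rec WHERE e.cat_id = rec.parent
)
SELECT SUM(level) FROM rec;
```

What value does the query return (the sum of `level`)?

6

Base: cat_id=5 (Horror), parent=4, level 0.
Iteration 1: join on cat_id=4 -> Board (id 4, parent=2, level 1).
Iteration 2: join on cat_id=2 -> Biology (id 2, parent=1, level 2).
Iteration 3: join on cat_id=1 -> Movies (id 1, parent=NULL, level 3).
Iteration 4: parent is NULL; no match; recursion stops.
SUM(level) = 0 + 1 + 2 + 3 = 6.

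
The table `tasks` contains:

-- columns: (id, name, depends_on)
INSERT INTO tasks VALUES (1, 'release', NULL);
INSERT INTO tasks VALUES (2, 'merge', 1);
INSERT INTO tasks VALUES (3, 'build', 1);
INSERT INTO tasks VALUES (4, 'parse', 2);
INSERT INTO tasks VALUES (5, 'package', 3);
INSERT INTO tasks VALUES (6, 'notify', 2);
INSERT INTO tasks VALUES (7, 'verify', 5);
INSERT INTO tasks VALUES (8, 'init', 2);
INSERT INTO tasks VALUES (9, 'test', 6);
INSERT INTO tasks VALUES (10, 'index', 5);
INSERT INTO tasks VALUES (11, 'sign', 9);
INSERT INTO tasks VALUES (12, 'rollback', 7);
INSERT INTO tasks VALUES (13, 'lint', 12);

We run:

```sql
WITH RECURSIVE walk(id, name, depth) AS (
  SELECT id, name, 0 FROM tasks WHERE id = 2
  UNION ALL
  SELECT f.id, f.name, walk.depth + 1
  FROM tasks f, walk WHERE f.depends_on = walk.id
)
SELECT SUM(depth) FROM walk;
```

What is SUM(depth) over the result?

Base: id=2 (merge) at depth 0.
Iteration 1: rows with depends_on in {2} -> parse (id 4, depth 1), notify (id 6, depth 1), init (id 8, depth 1).
Iteration 2: rows with depends_on in {4,6,8} -> test (id 9, depth 2).
Iteration 3: rows with depends_on in {9} -> sign (id 11, depth 3).
Iteration 4: no rows with depends_on in {11}; recursion stops.
SUM(depth) = 0 + 1 + 1 + 1 + 2 + 3 = 8.

8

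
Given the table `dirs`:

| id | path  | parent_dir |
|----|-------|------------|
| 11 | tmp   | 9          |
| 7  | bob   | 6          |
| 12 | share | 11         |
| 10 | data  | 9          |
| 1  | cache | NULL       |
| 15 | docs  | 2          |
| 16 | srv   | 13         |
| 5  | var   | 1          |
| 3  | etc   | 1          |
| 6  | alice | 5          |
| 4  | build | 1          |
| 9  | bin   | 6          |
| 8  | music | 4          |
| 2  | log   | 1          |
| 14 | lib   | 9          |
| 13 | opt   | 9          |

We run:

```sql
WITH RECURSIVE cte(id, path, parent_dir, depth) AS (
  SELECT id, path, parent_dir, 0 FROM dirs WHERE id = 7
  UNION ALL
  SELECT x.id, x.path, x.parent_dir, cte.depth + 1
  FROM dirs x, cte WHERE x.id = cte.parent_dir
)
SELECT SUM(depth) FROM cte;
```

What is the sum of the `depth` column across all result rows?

6

Base: id=7 (bob), parent_dir=6, depth 0.
Iteration 1: join on id=6 -> alice (id 6, parent_dir=5, depth 1).
Iteration 2: join on id=5 -> var (id 5, parent_dir=1, depth 2).
Iteration 3: join on id=1 -> cache (id 1, parent_dir=NULL, depth 3).
Iteration 4: parent_dir is NULL; no match; recursion stops.
SUM(depth) = 0 + 1 + 2 + 3 = 6.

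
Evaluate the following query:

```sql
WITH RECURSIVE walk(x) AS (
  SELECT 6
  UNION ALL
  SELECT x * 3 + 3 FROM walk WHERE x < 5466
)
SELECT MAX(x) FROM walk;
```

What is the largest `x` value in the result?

5466

Base: x=6.
Iteration 1: 6 < 5466 holds -> x = 6 * 3 + 3 = 21.
Iteration 2: 21 < 5466 holds -> x = 21 * 3 + 3 = 66.
Iteration 3: 66 < 5466 holds -> x = 66 * 3 + 3 = 201.
Iteration 4: 201 < 5466 holds -> x = 201 * 3 + 3 = 606.
Iteration 5: 606 < 5466 holds -> x = 606 * 3 + 3 = 1821.
Iteration 6: 1821 < 5466 holds -> x = 1821 * 3 + 3 = 5466.
Iteration 7: 5466 < 5466 fails; recursion stops.
x values: 6, 21, 66, 201, 606, 1821, 5466; the maximum is 5466.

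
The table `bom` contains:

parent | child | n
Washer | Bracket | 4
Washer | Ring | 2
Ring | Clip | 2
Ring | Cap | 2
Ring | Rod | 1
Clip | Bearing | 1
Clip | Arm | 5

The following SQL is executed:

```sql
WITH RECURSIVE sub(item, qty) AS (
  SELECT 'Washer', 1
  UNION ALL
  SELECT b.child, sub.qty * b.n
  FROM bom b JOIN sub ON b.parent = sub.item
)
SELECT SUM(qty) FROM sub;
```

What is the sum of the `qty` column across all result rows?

41

Base: (Washer, qty=1).
Iteration 1: components of {Washer} -> Bracket = 1*4 = 4, Ring = 1*2 = 2.
Iteration 2: components of {Bracket,Ring} -> Cap = 2*2 = 4, Clip = 2*2 = 4, Rod = 2*1 = 2.
Iteration 3: components of {Cap,Clip,Rod} -> Arm = 4*5 = 20, Bearing = 4*1 = 4.
Iteration 4: no further components; recursion stops.
SUM(qty) = 1 + 4 + 2 + 4 + 4 + 2 + 4 + 20 = 41.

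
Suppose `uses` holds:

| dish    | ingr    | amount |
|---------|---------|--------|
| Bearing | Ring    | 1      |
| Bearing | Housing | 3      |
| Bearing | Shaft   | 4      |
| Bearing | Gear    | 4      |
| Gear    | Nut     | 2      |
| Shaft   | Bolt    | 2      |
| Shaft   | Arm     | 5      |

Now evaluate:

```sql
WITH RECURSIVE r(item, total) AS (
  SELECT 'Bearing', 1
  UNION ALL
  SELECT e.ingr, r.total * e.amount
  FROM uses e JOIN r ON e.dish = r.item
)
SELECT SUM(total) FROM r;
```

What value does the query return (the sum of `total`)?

49

Base: (Bearing, total=1).
Iteration 1: components of {Bearing} -> Gear = 1*4 = 4, Housing = 1*3 = 3, Ring = 1*1 = 1, Shaft = 1*4 = 4.
Iteration 2: components of {Gear,Housing,Ring,Shaft} -> Arm = 4*5 = 20, Bolt = 4*2 = 8, Nut = 4*2 = 8.
Iteration 3: no further components; recursion stops.
SUM(total) = 1 + 1 + 3 + 4 + 4 + 8 + 20 + 8 = 49.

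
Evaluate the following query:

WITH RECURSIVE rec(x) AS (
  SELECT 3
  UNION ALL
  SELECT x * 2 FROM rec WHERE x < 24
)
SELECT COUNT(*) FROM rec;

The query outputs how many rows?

4

Base: x=3.
Iteration 1: 3 < 24 holds -> x = 3 * 2 = 6.
Iteration 2: 6 < 24 holds -> x = 6 * 2 = 12.
Iteration 3: 12 < 24 holds -> x = 12 * 2 = 24.
Iteration 4: 24 < 24 fails; recursion stops.
Total rows emitted: 4.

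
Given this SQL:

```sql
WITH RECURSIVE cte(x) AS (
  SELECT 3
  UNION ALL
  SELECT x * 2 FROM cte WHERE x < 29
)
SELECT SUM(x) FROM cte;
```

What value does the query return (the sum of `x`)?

Base: x=3.
Iteration 1: 3 < 29 holds -> x = 3 * 2 = 6.
Iteration 2: 6 < 29 holds -> x = 6 * 2 = 12.
Iteration 3: 12 < 29 holds -> x = 12 * 2 = 24.
Iteration 4: 24 < 29 holds -> x = 24 * 2 = 48.
Iteration 5: 48 < 29 fails; recursion stops.
SUM(x) = 3 + 6 + 12 + 24 + 48 = 93.

93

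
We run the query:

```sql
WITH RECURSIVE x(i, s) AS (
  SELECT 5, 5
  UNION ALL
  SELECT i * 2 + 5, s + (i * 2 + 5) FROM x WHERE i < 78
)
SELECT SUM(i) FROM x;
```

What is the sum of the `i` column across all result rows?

285

Base: i=5, s=5.
Iteration 1: 5 < 78 holds -> i = 5 * 2 + 5 = 15, s = 5 + 15 = 20.
Iteration 2: 15 < 78 holds -> i = 15 * 2 + 5 = 35, s = 20 + 35 = 55.
Iteration 3: 35 < 78 holds -> i = 35 * 2 + 5 = 75, s = 55 + 75 = 130.
Iteration 4: 75 < 78 holds -> i = 75 * 2 + 5 = 155, s = 130 + 155 = 285.
Iteration 5: 155 < 78 fails; recursion stops.
SUM(i) = 5 + 15 + 35 + 75 + 155 = 285.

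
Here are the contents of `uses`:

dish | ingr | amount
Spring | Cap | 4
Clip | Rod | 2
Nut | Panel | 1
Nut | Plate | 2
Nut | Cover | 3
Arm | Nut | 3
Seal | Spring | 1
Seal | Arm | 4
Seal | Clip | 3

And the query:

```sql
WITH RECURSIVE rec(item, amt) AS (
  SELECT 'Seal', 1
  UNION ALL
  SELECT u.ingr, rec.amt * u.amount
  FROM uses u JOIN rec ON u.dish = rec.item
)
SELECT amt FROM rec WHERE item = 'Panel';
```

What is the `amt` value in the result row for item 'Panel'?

Base: (Seal, amt=1).
Iteration 1: components of {Seal} -> Arm = 1*4 = 4, Clip = 1*3 = 3, Spring = 1*1 = 1.
Iteration 2: components of {Arm,Clip,Spring} -> Cap = 1*4 = 4, Nut = 4*3 = 12, Rod = 3*2 = 6.
Iteration 3: components of {Cap,Nut,Rod} -> Cover = 12*3 = 36, Panel = 12*1 = 12, Plate = 12*2 = 24.
Iteration 4: no further components; recursion stops.

12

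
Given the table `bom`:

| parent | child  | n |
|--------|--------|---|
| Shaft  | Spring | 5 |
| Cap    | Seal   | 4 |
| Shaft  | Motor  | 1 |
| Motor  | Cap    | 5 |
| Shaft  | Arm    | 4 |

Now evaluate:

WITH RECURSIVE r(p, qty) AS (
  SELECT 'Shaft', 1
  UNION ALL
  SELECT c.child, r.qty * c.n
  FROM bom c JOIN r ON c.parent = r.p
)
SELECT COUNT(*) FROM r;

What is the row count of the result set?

6

Base: (Shaft, qty=1).
Iteration 1: components of {Shaft} -> Arm = 1*4 = 4, Motor = 1*1 = 1, Spring = 1*5 = 5.
Iteration 2: components of {Arm,Motor,Spring} -> Cap = 1*5 = 5.
Iteration 3: components of {Cap} -> Seal = 5*4 = 20.
Iteration 4: no further components; recursion stops.
Total rows emitted: 6.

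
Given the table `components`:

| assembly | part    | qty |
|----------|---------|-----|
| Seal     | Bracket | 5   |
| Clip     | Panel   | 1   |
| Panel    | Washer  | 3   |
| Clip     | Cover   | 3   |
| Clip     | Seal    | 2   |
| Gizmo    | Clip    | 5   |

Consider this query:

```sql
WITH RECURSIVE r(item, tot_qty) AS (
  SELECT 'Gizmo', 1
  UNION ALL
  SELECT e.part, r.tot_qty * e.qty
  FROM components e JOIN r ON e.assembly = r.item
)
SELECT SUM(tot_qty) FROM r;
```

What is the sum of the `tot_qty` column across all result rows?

Base: (Gizmo, tot_qty=1).
Iteration 1: components of {Gizmo} -> Clip = 1*5 = 5.
Iteration 2: components of {Clip} -> Cover = 5*3 = 15, Panel = 5*1 = 5, Seal = 5*2 = 10.
Iteration 3: components of {Cover,Panel,Seal} -> Bracket = 10*5 = 50, Washer = 5*3 = 15.
Iteration 4: no further components; recursion stops.
SUM(tot_qty) = 1 + 5 + 5 + 10 + 15 + 15 + 50 = 101.

101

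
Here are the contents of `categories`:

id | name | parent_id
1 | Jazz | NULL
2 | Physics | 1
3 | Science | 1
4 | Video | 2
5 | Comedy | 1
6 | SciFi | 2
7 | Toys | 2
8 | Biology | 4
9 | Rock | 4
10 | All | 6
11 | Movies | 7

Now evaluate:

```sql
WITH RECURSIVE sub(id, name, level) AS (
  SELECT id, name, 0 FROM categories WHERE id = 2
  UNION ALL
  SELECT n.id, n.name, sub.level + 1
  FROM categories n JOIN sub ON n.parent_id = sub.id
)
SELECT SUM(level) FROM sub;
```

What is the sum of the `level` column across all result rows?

Base: id=2 (Physics) at level 0.
Iteration 1: rows with parent_id in {2} -> Video (id 4, level 1), SciFi (id 6, level 1), Toys (id 7, level 1).
Iteration 2: rows with parent_id in {4,6,7} -> Biology (id 8, level 2), Rock (id 9, level 2), All (id 10, level 2), Movies (id 11, level 2).
Iteration 3: no rows with parent_id in {8,9,10,11}; recursion stops.
SUM(level) = 0 + 1 + 1 + 1 + 2 + 2 + 2 + 2 = 11.

11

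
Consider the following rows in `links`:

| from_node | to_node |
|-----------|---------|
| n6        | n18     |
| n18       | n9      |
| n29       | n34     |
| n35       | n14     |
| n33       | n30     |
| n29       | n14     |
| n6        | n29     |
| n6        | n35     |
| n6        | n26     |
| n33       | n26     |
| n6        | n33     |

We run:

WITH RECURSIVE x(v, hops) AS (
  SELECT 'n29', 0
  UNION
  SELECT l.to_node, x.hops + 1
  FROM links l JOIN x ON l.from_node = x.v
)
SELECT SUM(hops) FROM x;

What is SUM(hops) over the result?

Base: (n29, hops=0).
Iteration 1: edges from {n29} -> (n14, hops=1), (n34, hops=1).
Iteration 2: no outgoing edges from {n14,n34}; recursion stops.
SUM(hops) = 0 + 1 + 1 = 2.

2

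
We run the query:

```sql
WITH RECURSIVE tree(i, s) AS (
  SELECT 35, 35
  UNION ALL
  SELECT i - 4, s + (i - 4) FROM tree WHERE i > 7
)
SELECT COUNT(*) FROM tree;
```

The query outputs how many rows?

8

Base: i=35, s=35.
Iteration 1: 35 > 7 holds -> i = 35 - 4 = 31, s = 35 + 31 = 66.
Iteration 2: 31 > 7 holds -> i = 31 - 4 = 27, s = 66 + 27 = 93.
Iteration 3: 27 > 7 holds -> i = 27 - 4 = 23, s = 93 + 23 = 116.
Iteration 4: 23 > 7 holds -> i = 23 - 4 = 19, s = 116 + 19 = 135.
Iteration 5: 19 > 7 holds -> i = 19 - 4 = 15, s = 135 + 15 = 150.
Iteration 6: 15 > 7 holds -> i = 15 - 4 = 11, s = 150 + 11 = 161.
Iteration 7: 11 > 7 holds -> i = 11 - 4 = 7, s = 161 + 7 = 168.
Iteration 8: 7 > 7 fails; recursion stops.
Total rows emitted: 8.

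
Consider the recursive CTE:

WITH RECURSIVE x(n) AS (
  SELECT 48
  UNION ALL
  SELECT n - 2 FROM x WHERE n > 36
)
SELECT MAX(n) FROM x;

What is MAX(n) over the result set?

Base: n=48.
Iteration 1: 48 > 36 holds -> n = 48 - 2 = 46.
Iteration 2: 46 > 36 holds -> n = 46 - 2 = 44.
Iteration 3: 44 > 36 holds -> n = 44 - 2 = 42.
Iteration 4: 42 > 36 holds -> n = 42 - 2 = 40.
Iteration 5: 40 > 36 holds -> n = 40 - 2 = 38.
Iteration 6: 38 > 36 holds -> n = 38 - 2 = 36.
Iteration 7: 36 > 36 fails; recursion stops.
n values: 48, 46, 44, 42, 40, 38, 36; the maximum is 48.

48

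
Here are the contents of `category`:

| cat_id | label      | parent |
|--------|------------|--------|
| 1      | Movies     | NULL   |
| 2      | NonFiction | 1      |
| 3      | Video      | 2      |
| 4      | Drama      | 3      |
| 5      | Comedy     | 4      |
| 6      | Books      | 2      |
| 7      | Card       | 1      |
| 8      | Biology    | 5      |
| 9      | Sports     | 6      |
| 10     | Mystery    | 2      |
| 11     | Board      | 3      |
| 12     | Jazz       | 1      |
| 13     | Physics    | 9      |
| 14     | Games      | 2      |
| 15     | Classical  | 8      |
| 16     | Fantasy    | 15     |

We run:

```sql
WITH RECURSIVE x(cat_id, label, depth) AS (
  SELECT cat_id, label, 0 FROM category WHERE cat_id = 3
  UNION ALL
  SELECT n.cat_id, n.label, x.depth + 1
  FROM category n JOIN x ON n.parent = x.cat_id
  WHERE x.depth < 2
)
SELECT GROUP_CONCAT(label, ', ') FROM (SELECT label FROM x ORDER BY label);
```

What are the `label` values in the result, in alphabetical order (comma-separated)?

Board, Comedy, Drama, Video

Base: cat_id=3 (Video) at depth 0.
Iteration 1: rows with parent in {3} -> Drama (id 4, depth 1), Board (id 11, depth 1).
Iteration 2: rows with parent in {4,11} -> Comedy (id 5, depth 2).
Iteration 3: depth < 2 fails for all current rows; recursion stops.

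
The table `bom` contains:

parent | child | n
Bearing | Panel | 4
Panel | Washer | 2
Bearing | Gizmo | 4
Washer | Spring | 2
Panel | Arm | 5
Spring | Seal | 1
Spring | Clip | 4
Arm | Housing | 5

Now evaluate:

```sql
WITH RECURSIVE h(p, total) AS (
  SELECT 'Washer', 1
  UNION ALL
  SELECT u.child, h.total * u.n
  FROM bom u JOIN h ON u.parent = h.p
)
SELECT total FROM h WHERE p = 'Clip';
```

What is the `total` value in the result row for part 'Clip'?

8

Base: (Washer, total=1).
Iteration 1: components of {Washer} -> Spring = 1*2 = 2.
Iteration 2: components of {Spring} -> Clip = 2*4 = 8, Seal = 2*1 = 2.
Iteration 3: no further components; recursion stops.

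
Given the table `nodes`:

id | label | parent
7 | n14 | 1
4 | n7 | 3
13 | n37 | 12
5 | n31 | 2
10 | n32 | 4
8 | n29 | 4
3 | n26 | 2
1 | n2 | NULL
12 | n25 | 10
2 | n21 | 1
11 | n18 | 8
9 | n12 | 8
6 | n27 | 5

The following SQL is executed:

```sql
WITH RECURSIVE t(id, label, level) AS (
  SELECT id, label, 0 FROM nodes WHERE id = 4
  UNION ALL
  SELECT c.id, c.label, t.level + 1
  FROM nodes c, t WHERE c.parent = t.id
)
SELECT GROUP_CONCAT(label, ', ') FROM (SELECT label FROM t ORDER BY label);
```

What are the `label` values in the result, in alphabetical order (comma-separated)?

n12, n18, n25, n29, n32, n37, n7

Base: id=4 (n7) at level 0.
Iteration 1: rows with parent in {4} -> n29 (id 8, level 1), n32 (id 10, level 1).
Iteration 2: rows with parent in {8,10} -> n12 (id 9, level 2), n18 (id 11, level 2), n25 (id 12, level 2).
Iteration 3: rows with parent in {9,11,12} -> n37 (id 13, level 3).
Iteration 4: no rows with parent in {13}; recursion stops.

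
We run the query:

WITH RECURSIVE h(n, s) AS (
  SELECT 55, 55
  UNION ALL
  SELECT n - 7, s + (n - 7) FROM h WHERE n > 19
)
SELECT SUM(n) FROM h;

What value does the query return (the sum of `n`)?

Base: n=55, s=55.
Iteration 1: 55 > 19 holds -> n = 55 - 7 = 48, s = 55 + 48 = 103.
Iteration 2: 48 > 19 holds -> n = 48 - 7 = 41, s = 103 + 41 = 144.
Iteration 3: 41 > 19 holds -> n = 41 - 7 = 34, s = 144 + 34 = 178.
Iteration 4: 34 > 19 holds -> n = 34 - 7 = 27, s = 178 + 27 = 205.
Iteration 5: 27 > 19 holds -> n = 27 - 7 = 20, s = 205 + 20 = 225.
Iteration 6: 20 > 19 holds -> n = 20 - 7 = 13, s = 225 + 13 = 238.
Iteration 7: 13 > 19 fails; recursion stops.
SUM(n) = 55 + 48 + 41 + 34 + 27 + 20 + 13 = 238.

238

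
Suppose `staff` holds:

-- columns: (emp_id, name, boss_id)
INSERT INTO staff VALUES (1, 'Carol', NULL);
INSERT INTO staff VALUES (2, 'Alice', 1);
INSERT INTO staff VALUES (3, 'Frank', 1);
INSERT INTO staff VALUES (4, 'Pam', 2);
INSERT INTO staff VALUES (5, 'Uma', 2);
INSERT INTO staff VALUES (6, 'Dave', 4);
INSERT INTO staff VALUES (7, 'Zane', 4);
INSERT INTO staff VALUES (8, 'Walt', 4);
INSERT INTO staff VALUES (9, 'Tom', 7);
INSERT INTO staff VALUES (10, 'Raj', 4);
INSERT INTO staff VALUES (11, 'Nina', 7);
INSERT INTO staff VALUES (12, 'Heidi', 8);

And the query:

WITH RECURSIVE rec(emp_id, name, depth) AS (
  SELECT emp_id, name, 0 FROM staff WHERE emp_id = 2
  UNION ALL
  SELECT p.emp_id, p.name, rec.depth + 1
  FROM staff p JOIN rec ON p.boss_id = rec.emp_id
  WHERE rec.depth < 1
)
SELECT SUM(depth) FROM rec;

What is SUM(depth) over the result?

Base: emp_id=2 (Alice) at depth 0.
Iteration 1: rows with boss_id in {2} -> Pam (id 4, depth 1), Uma (id 5, depth 1).
Iteration 2: depth < 1 fails for all current rows; recursion stops.
SUM(depth) = 0 + 1 + 1 = 2.

2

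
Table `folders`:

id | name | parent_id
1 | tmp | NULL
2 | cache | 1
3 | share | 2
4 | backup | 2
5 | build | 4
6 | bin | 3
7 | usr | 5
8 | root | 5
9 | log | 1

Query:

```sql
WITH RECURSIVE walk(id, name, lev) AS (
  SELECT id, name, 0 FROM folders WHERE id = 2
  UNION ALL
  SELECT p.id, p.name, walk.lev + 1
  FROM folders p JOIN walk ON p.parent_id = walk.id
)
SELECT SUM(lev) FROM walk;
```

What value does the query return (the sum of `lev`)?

12

Base: id=2 (cache) at lev 0.
Iteration 1: rows with parent_id in {2} -> share (id 3, lev 1), backup (id 4, lev 1).
Iteration 2: rows with parent_id in {3,4} -> build (id 5, lev 2), bin (id 6, lev 2).
Iteration 3: rows with parent_id in {5,6} -> usr (id 7, lev 3), root (id 8, lev 3).
Iteration 4: no rows with parent_id in {7,8}; recursion stops.
SUM(lev) = 0 + 1 + 1 + 2 + 2 + 3 + 3 = 12.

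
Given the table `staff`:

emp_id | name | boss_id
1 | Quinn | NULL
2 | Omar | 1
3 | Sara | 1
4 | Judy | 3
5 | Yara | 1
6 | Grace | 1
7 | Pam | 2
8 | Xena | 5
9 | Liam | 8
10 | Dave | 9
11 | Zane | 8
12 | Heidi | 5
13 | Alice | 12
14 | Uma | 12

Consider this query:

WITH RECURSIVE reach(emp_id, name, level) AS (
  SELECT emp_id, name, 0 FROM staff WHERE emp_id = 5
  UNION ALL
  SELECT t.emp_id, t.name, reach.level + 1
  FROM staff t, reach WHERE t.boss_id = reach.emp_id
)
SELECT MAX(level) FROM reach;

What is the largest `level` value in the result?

Base: emp_id=5 (Yara) at level 0.
Iteration 1: rows with boss_id in {5} -> Xena (id 8, level 1), Heidi (id 12, level 1).
Iteration 2: rows with boss_id in {8,12} -> Liam (id 9, level 2), Zane (id 11, level 2), Alice (id 13, level 2), Uma (id 14, level 2).
Iteration 3: rows with boss_id in {9,11,13,14} -> Dave (id 10, level 3).
Iteration 4: no rows with boss_id in {10}; recursion stops.
level values: 0, 1, 1, 2, 2, 2, 2, 3; the maximum is 3.

3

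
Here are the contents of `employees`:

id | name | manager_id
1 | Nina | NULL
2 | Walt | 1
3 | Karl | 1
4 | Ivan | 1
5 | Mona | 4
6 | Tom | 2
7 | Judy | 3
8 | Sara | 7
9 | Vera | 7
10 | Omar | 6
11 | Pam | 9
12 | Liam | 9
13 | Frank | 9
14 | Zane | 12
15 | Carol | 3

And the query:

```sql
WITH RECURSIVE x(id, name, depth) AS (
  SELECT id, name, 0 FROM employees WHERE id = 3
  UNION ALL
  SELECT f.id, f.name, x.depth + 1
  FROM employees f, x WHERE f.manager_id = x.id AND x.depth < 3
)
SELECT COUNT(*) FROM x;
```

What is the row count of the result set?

Base: id=3 (Karl) at depth 0.
Iteration 1: rows with manager_id in {3} -> Judy (id 7, depth 1), Carol (id 15, depth 1).
Iteration 2: rows with manager_id in {7,15} -> Sara (id 8, depth 2), Vera (id 9, depth 2).
Iteration 3: rows with manager_id in {8,9} -> Pam (id 11, depth 3), Liam (id 12, depth 3), Frank (id 13, depth 3).
Iteration 4: depth < 3 fails for all current rows; recursion stops.
Total rows emitted: 8.

8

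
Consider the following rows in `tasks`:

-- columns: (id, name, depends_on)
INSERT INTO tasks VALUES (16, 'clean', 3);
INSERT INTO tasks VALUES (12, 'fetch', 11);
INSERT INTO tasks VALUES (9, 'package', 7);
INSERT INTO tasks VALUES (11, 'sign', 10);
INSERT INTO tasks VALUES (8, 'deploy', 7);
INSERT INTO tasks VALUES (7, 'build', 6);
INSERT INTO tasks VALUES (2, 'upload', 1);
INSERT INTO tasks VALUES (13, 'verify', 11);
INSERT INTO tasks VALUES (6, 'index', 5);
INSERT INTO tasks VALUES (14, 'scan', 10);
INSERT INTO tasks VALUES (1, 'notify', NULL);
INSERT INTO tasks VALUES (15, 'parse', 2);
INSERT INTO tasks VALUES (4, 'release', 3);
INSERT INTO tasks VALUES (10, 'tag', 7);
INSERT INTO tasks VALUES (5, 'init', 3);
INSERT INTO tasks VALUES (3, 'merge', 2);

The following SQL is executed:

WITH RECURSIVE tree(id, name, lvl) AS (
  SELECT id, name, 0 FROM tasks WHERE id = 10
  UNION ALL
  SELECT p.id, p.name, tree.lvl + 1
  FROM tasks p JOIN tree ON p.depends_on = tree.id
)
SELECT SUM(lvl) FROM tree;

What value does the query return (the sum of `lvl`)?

Base: id=10 (tag) at lvl 0.
Iteration 1: rows with depends_on in {10} -> sign (id 11, lvl 1), scan (id 14, lvl 1).
Iteration 2: rows with depends_on in {11,14} -> fetch (id 12, lvl 2), verify (id 13, lvl 2).
Iteration 3: no rows with depends_on in {12,13}; recursion stops.
SUM(lvl) = 0 + 1 + 1 + 2 + 2 = 6.

6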